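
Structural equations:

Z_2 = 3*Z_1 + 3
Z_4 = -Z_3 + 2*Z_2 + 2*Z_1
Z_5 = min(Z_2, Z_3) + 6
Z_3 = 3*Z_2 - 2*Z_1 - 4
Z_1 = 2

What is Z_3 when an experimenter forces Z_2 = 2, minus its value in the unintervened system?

-21

The intervention breaks the incoming arrows to Z_2: Z_2 = 3*Z_1 + 3 no longer applies, and Z_2 = 2.
Z_3 = 3*Z_2 - 2*Z_1 - 4  [with Z_2=2, Z_1=2]  = -2
Without intervention: Z_2 = 3*Z_1 + 3  [with Z_1=2]  = 9; Z_3 = 3*Z_2 - 2*Z_1 - 4  [with Z_2=9, Z_1=2]  = 19.
Change = -2 − 19 = -21.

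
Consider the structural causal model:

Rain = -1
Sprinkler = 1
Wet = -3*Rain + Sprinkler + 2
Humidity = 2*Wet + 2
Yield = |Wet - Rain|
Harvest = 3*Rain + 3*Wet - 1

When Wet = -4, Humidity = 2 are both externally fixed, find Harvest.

Setting Wet = -4, Humidity = 2 by intervention discards those variables' equations.
Harvest = 3*Rain + 3*Wet - 1  [with Rain=-1, Wet=-4]  = -16

-16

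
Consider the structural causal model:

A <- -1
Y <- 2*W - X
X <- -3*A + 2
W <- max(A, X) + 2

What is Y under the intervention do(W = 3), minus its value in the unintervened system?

-8

The intervention breaks the incoming arrows to W: W <- max(A, X) + 2 no longer applies, and W = 3.
X = -3*A + 2  [with A=-1]  = 5
Y = 2*W - X  [with W=3, X=5]  = 1
Without intervention: X = -3*A + 2  [with A=-1]  = 5; W = max(A, X) + 2  [with A=-1, X=5]  = 7; Y = 2*W - X  [with W=7, X=5]  = 9.
Change = 1 − 9 = -8.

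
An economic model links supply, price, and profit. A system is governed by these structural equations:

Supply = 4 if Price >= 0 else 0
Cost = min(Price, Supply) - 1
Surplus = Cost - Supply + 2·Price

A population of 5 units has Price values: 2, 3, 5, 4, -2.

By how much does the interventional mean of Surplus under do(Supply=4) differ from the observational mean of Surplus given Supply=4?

-3.25

The intervention sets Supply=4 in all 5 units regardless of Price. Recomputing Surplus per unit gives 1, 4, 9, 7, -11; average 2.
E[Surplus|Supply=4] averages over only the 4 units with Supply=4 (Price = 2, 3, 5, 4): Surplus = 1, 4, 9, 7, mean 5.25.
Difference = 2 − 5.25 = -3.25.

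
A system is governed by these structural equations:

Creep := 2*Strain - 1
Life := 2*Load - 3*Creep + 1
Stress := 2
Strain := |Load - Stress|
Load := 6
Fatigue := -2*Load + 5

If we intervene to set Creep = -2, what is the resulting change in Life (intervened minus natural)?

Under do(Creep=-2), the mechanism Creep := 2*Strain - 1 is discarded; Creep is fixed at -2.
Life = 2*Load - 3*Creep + 1  [with Load=6, Creep=-2]  = 19
Without intervention: Strain = |Load - Stress|  [with Load=6, Stress=2]  = 4; Creep = 2*Strain - 1  [with Strain=4]  = 7; Life = 2*Load - 3*Creep + 1  [with Load=6, Creep=7]  = -8.
Change = 19 − (-8) = 27.

27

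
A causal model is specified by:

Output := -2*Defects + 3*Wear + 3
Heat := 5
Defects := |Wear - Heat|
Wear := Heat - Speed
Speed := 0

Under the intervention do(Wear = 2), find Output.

do(Wear=2) replaces the equation Wear := Heat - Speed with the constant Wear = 2.
Defects = |Wear - Heat|  [with Wear=2, Heat=5]  = 3
Output = -2*Defects + 3*Wear + 3  [with Defects=3, Wear=2]  = 3

3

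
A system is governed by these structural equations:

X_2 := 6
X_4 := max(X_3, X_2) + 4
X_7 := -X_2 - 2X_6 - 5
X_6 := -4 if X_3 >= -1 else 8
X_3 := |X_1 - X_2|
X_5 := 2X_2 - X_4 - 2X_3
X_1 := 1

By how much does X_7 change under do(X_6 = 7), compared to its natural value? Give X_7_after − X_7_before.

Intervening sets X_6 = 7 and removes its equation (X_6 := -4 if X_3 >= -1 else 8).
X_7 = -X_2 - 2X_6 - 5  [with X_2=6, X_6=7]  = -25
Without intervention: X_3 = |X_1 - X_2|  [with X_1=1, X_2=6]  = 5; X_6 = -4 if X_3 >= -1 else 8  [with X_3=5]  = -4; X_7 = -X_2 - 2X_6 - 5  [with X_2=6, X_6=-4]  = -3.
Change = -25 − (-3) = -22.

-22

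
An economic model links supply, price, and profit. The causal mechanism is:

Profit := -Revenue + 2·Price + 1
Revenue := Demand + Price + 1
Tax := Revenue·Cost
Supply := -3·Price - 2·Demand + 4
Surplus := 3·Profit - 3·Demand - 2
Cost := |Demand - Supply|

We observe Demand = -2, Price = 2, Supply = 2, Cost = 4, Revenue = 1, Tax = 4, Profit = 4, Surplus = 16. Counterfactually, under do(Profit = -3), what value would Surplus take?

-5

do(Profit=-3) replaces the equation Profit := -Revenue + 2·Price + 1 with the constant Profit = -3.
Surplus = 3·Profit - 3·Demand - 2  [with Profit=-3, Demand=-2]  = -5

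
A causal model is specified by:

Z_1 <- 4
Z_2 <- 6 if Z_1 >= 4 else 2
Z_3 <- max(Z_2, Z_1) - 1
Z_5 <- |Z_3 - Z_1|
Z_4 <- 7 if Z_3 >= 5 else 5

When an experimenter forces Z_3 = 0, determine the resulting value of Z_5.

do(Z_3=0) replaces the equation Z_3 <- max(Z_2, Z_1) - 1 with the constant Z_3 = 0.
Z_5 = |Z_3 - Z_1|  [with Z_3=0, Z_1=4]  = 4

4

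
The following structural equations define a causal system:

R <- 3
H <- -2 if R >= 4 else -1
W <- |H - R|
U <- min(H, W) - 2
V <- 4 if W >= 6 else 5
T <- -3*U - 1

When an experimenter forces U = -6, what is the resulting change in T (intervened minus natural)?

Under do(U=-6), the mechanism U <- min(H, W) - 2 is discarded; U is fixed at -6.
T = -3*U - 1  [with U=-6]  = 17
Without intervention: H = -2 if R >= 4 else -1  [with R=3]  = -1; W = |H - R|  [with H=-1, R=3]  = 4; U = min(H, W) - 2  [with H=-1, W=4]  = -3; T = -3*U - 1  [with U=-3]  = 8.
Change = 17 − 8 = 9.

9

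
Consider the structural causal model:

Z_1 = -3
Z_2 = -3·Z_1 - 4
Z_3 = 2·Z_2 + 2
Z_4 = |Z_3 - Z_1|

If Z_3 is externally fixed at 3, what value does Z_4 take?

The intervention breaks the incoming arrows to Z_3: Z_3 = 2·Z_2 + 2 no longer applies, and Z_3 = 3.
Z_4 = |Z_3 - Z_1|  [with Z_3=3, Z_1=-3]  = 6

6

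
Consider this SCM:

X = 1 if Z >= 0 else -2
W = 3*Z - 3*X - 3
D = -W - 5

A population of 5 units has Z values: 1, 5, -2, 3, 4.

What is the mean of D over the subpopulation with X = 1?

Observing X=1 restricts to units where X's equation naturally yields 1: Z ∈ {1, 5, 3, 4}. In that subpopulation D = -2, -14, -8, -11, mean -8.75.

-8.75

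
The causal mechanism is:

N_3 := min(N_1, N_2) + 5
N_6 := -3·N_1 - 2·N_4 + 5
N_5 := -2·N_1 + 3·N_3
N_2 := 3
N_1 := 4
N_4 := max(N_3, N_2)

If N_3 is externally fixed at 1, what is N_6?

-13

The intervention breaks the incoming arrows to N_3: N_3 := min(N_1, N_2) + 5 no longer applies, and N_3 = 1.
N_4 = max(N_3, N_2)  [with N_3=1, N_2=3]  = 3
N_6 = -3·N_1 - 2·N_4 + 5  [with N_1=4, N_4=3]  = -13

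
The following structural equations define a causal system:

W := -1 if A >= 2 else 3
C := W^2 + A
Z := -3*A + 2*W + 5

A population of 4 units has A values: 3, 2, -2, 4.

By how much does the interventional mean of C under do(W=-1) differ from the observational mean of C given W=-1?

The intervention sets W=-1 in all 4 units regardless of A. Recomputing C per unit gives 4, 3, -1, 5; average 2.75.
E[C|W=-1] averages over only the 3 units with W=-1 (A = 3, 2, 4): C = 4, 3, 5, mean 4.
Difference = 2.75 − 4 = -1.25.

-1.25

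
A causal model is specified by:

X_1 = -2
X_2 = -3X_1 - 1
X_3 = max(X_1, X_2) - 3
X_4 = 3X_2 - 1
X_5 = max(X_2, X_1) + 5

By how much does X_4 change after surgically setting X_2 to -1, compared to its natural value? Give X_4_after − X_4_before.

Under do(X_2=-1), the mechanism X_2 = -3X_1 - 1 is discarded; X_2 is fixed at -1.
X_4 = 3X_2 - 1  [with X_2=-1]  = -4
Without intervention: X_2 = -3X_1 - 1  [with X_1=-2]  = 5; X_4 = 3X_2 - 1  [with X_2=5]  = 14.
Change = -4 − 14 = -18.

-18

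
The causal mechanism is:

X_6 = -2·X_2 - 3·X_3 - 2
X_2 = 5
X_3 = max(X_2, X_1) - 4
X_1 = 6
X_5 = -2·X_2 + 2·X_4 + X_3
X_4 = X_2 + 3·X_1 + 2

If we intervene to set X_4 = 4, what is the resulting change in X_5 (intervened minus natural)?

-42

Intervening sets X_4 = 4 and removes its equation (X_4 = X_2 + 3·X_1 + 2).
X_3 = max(X_2, X_1) - 4  [with X_2=5, X_1=6]  = 2
X_5 = -2·X_2 + 2·X_4 + X_3  [with X_2=5, X_4=4, X_3=2]  = 0
Without intervention: X_3 = max(X_2, X_1) - 4  [with X_2=5, X_1=6]  = 2; X_4 = X_2 + 3·X_1 + 2  [with X_2=5, X_1=6]  = 25; X_5 = -2·X_2 + 2·X_4 + X_3  [with X_2=5, X_4=25, X_3=2]  = 42.
Change = 0 − 42 = -42.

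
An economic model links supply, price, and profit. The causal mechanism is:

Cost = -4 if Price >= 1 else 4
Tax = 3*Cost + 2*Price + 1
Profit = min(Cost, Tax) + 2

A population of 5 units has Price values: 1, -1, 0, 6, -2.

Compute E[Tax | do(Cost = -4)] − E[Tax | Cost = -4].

-5.4

Every unit gets Cost=-4 under the intervention. Tax values become -9, -13, -11, 1, -15; E[Tax|do(Cost=-4)] = -9.4.
Observing Cost=-4 restricts to units where Cost's equation naturally yields -4: Price ∈ {1, 6}. In that subpopulation Tax = -9, 1, mean -4.
Difference = -9.4 − (-4) = -5.4.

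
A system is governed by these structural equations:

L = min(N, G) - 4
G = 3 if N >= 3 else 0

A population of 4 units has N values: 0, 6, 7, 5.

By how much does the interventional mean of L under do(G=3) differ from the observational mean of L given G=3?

The intervention sets G=3 in all 4 units regardless of N. Recomputing L per unit gives -4, -1, -1, -1; average -1.75.
Conditioning on G=3 selects the 3 unit(s) with N ∈ {6, 7, 5}. Their L values: -1, -1, -1. Mean = -1.
Difference = -1.75 − (-1) = -0.75.

-0.75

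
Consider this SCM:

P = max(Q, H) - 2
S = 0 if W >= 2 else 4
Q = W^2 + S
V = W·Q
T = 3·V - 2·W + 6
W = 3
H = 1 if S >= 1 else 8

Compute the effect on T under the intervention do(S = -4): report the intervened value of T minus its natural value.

Under do(S=-4), the mechanism S = 0 if W >= 2 else 4 is discarded; S is fixed at -4.
Q = W^2 + S  [with W=3, S=-4]  = 5
V = W·Q  [with W=3, Q=5]  = 15
T = 3·V - 2·W + 6  [with V=15, W=3]  = 45
Without intervention: S = 0 if W >= 2 else 4  [with W=3]  = 0; Q = W^2 + S  [with W=3, S=0]  = 9; V = W·Q  [with W=3, Q=9]  = 27; T = 3·V - 2·W + 6  [with V=27, W=3]  = 81.
Change = 45 − 81 = -36.

-36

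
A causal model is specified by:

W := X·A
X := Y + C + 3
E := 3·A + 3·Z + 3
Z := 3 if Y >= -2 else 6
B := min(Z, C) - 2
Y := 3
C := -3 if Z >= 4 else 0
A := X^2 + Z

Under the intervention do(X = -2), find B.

The intervention breaks the incoming arrows to X: X := Y + C + 3 no longer applies, and X = -2.
Since B is not a descendant of the intervened variable, it is unaffected.
Z = 3 if Y >= -2 else 6  [with Y=3]  = 3
C = -3 if Z >= 4 else 0  [with Z=3]  = 0
B = min(Z, C) - 2  [with Z=3, C=0]  = -2

-2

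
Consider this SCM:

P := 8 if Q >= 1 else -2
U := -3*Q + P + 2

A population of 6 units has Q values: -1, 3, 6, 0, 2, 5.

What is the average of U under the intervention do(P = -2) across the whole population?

do(P=-2) breaks P's dependence on Q. With P=-2 fixed, U across the units is 3, -9, -18, 0, -6, -15, mean -7.5.

-7.5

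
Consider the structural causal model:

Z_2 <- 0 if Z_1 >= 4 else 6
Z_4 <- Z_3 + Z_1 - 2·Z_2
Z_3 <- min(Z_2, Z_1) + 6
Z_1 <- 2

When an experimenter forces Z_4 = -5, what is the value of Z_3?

Under do(Z_4=-5), the mechanism Z_4 <- Z_3 + Z_1 - 2·Z_2 is discarded; Z_4 is fixed at -5.
Since Z_3 is not a descendant of the intervened variable, it is unaffected.
Z_2 = 0 if Z_1 >= 4 else 6  [with Z_1=2]  = 6
Z_3 = min(Z_2, Z_1) + 6  [with Z_2=6, Z_1=2]  = 8

8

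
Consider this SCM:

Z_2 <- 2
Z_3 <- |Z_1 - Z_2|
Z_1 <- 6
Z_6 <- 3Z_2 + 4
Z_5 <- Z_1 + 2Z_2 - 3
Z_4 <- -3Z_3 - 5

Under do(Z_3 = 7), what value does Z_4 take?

The intervention breaks the incoming arrows to Z_3: Z_3 <- |Z_1 - Z_2| no longer applies, and Z_3 = 7.
Z_4 = -3Z_3 - 5  [with Z_3=7]  = -26

-26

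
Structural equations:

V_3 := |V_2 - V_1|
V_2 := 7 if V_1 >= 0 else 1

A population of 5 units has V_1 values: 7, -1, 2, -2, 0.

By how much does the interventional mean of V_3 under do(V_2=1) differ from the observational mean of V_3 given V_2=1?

0.1

Under do(V_2=1), V_2's equation is replaced by V_2=1 for every unit. Per-unit V_3: 6, 2, 1, 3, 1. Mean = 2.6.
E[V_3|V_2=1] averages over only the 2 units with V_2=1 (V_1 = -1, -2): V_3 = 2, 3, mean 2.5.
Difference = 2.6 − 2.5 = 0.1.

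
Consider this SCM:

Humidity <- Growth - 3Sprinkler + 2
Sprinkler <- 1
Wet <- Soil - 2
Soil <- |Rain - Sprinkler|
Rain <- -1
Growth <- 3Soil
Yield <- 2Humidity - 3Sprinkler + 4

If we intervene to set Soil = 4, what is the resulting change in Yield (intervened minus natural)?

12

The intervention breaks the incoming arrows to Soil: Soil <- |Rain - Sprinkler| no longer applies, and Soil = 4.
Growth = 3Soil  [with Soil=4]  = 12
Humidity = Growth - 3Sprinkler + 2  [with Growth=12, Sprinkler=1]  = 11
Yield = 2Humidity - 3Sprinkler + 4  [with Humidity=11, Sprinkler=1]  = 23
Without intervention: Soil = |Rain - Sprinkler|  [with Rain=-1, Sprinkler=1]  = 2; Growth = 3Soil  [with Soil=2]  = 6; Humidity = Growth - 3Sprinkler + 2  [with Growth=6, Sprinkler=1]  = 5; Yield = 2Humidity - 3Sprinkler + 4  [with Humidity=5, Sprinkler=1]  = 11.
Change = 23 − 11 = 12.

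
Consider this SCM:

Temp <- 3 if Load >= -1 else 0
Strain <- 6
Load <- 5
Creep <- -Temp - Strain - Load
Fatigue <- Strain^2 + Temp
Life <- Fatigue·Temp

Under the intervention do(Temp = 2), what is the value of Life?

76

The intervention breaks the incoming arrows to Temp: Temp <- 3 if Load >= -1 else 0 no longer applies, and Temp = 2.
Fatigue = Strain^2 + Temp  [with Strain=6, Temp=2]  = 38
Life = Fatigue·Temp  [with Fatigue=38, Temp=2]  = 76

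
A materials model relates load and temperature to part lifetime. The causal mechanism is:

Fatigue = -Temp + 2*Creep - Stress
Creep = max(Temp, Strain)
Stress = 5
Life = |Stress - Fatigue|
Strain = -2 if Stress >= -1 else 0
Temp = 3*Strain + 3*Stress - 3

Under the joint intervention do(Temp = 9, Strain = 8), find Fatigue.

4

Setting Temp = 9, Strain = 8 by intervention discards those variables' equations.
Creep = max(Temp, Strain)  [with Temp=9, Strain=8]  = 9
Fatigue = -Temp + 2*Creep - Stress  [with Temp=9, Creep=9, Stress=5]  = 4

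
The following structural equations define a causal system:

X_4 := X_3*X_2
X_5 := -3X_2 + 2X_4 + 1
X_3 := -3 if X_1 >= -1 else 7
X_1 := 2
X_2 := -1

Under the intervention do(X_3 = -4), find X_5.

do(X_3=-4) replaces the equation X_3 := -3 if X_1 >= -1 else 7 with the constant X_3 = -4.
X_4 = X_3*X_2  [with X_3=-4, X_2=-1]  = 4
X_5 = -3X_2 + 2X_4 + 1  [with X_2=-1, X_4=4]  = 12

12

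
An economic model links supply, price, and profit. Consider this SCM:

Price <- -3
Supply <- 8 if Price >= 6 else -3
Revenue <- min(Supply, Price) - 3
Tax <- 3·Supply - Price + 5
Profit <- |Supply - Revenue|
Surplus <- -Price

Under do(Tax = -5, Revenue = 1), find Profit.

The joint intervention fixes Tax = -5, Revenue = 1, removing each variable's own equation.
Supply = 8 if Price >= 6 else -3  [with Price=-3]  = -3
Profit = |Supply - Revenue|  [with Supply=-3, Revenue=1]  = 4

4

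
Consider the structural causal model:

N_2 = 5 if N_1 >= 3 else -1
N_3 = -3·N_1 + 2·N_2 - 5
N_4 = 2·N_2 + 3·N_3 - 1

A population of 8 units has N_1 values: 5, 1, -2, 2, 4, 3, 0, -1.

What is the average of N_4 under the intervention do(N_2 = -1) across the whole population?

do(N_2=-1) breaks N_2's dependence on N_1. With N_2=-1 fixed, N_4 across the units is -69, -33, -6, -42, -60, -51, -24, -15, mean -37.5.

-37.5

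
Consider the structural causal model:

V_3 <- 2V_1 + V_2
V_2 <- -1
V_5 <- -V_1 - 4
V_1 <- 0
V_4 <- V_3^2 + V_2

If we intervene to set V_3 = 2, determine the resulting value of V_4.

The intervention breaks the incoming arrows to V_3: V_3 <- 2V_1 + V_2 no longer applies, and V_3 = 2.
V_4 = V_3^2 + V_2  [with V_3=2, V_2=-1]  = 3

3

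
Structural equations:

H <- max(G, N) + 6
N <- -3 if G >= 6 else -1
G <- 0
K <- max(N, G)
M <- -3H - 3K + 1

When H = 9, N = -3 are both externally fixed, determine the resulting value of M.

-26

Setting H = 9, N = -3 by intervention discards those variables' equations.
K = max(N, G)  [with N=-3, G=0]  = 0
M = -3H - 3K + 1  [with H=9, K=0]  = -26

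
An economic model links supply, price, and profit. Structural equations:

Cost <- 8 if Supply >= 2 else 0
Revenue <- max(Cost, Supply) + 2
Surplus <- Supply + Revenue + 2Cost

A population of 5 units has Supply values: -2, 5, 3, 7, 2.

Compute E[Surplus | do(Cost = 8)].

29

The intervention sets Cost=8 in all 5 units regardless of Supply. Recomputing Surplus per unit gives 24, 31, 29, 33, 28; average 29.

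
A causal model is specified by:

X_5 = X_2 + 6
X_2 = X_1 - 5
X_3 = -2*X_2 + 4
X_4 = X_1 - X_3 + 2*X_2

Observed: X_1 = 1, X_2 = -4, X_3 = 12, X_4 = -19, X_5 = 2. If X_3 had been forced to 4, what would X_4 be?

The intervention breaks the incoming arrows to X_3: X_3 = -2*X_2 + 4 no longer applies, and X_3 = 4.
X_2 = X_1 - 5  [with X_1=1]  = -4
X_4 = X_1 - X_3 + 2*X_2  [with X_1=1, X_3=4, X_2=-4]  = -11

-11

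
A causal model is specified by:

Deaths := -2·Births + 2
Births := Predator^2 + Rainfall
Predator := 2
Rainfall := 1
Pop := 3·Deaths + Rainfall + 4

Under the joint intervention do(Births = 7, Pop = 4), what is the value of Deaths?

-12

The joint intervention fixes Births = 7, Pop = 4, removing each variable's own equation.
Deaths = -2·Births + 2  [with Births=7]  = -12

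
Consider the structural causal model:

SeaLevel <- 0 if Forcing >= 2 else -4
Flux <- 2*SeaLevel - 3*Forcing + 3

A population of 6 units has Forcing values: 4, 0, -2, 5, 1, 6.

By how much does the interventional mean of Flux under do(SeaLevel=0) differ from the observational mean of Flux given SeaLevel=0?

Every unit gets SeaLevel=0 under the intervention. Flux values become -9, 3, 9, -12, 0, -15; E[Flux|do(SeaLevel=0)] = -4.
Observing SeaLevel=0 restricts to units where SeaLevel's equation naturally yields 0: Forcing ∈ {4, 5, 6}. In that subpopulation Flux = -9, -12, -15, mean -12.
Difference = -4 − (-12) = 8.

8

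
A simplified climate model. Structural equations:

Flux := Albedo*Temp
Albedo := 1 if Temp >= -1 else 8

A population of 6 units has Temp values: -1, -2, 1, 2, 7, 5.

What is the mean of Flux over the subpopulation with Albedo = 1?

2.8

Conditioning on Albedo=1 selects the 5 unit(s) with Temp ∈ {-1, 1, 2, 7, 5}. Their Flux values: -1, 1, 2, 7, 5. Mean = 2.8.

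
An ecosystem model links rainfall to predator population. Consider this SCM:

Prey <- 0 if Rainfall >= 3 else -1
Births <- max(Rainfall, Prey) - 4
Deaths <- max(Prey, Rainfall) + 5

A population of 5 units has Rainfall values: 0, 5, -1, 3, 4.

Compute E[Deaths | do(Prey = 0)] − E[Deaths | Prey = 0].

The intervention sets Prey=0 in all 5 units regardless of Rainfall. Recomputing Deaths per unit gives 5, 10, 5, 8, 9; average 7.4.
Conditioning on Prey=0 selects the 3 unit(s) with Rainfall ∈ {5, 3, 4}. Their Deaths values: 10, 8, 9. Mean = 9.
Difference = 7.4 − 9 = -1.6.

-1.6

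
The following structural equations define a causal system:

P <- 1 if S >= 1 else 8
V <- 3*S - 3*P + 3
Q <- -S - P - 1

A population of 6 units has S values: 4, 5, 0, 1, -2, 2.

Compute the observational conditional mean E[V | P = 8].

-24

Observing P=8 restricts to units where P's equation naturally yields 8: S ∈ {0, -2}. In that subpopulation V = -21, -27, mean -24.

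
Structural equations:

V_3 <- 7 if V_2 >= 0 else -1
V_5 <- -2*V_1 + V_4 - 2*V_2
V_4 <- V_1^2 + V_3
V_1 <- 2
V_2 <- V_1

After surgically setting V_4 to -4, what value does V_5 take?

-12

Intervening sets V_4 = -4 and removes its equation (V_4 <- V_1^2 + V_3).
V_2 = V_1  [with V_1=2]  = 2
V_5 = -2*V_1 + V_4 - 2*V_2  [with V_1=2, V_4=-4, V_2=2]  = -12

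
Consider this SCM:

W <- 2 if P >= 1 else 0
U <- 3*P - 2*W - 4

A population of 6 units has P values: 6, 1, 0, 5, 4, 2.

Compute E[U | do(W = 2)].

1

Under do(W=2), W's equation is replaced by W=2 for every unit. Per-unit U: 10, -5, -8, 7, 4, -2. Mean = 1.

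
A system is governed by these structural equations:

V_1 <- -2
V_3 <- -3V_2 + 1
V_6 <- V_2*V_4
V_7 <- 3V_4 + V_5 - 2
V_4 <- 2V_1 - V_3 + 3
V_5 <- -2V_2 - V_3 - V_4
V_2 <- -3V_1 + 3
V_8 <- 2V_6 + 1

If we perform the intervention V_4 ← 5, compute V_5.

Intervening sets V_4 = 5 and removes its equation (V_4 <- 2V_1 - V_3 + 3).
V_2 = -3V_1 + 3  [with V_1=-2]  = 9
V_3 = -3V_2 + 1  [with V_2=9]  = -26
V_5 = -2V_2 - V_3 - V_4  [with V_2=9, V_3=-26, V_4=5]  = 3

3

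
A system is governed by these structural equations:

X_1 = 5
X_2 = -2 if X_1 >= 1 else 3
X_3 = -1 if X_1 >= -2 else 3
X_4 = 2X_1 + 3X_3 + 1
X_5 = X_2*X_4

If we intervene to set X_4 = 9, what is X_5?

Intervening sets X_4 = 9 and removes its equation (X_4 = 2X_1 + 3X_3 + 1).
X_2 = -2 if X_1 >= 1 else 3  [with X_1=5]  = -2
X_5 = X_2*X_4  [with X_2=-2, X_4=9]  = -18

-18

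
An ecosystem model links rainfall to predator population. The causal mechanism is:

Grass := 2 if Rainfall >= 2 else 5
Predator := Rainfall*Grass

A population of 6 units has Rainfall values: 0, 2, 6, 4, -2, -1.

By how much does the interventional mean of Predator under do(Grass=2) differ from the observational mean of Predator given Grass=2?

-5

do(Grass=2) breaks Grass's dependence on Rainfall. With Grass=2 fixed, Predator across the units is 0, 4, 12, 8, -4, -2, mean 3.
E[Predator|Grass=2] averages over only the 3 units with Grass=2 (Rainfall = 2, 6, 4): Predator = 4, 12, 8, mean 8.
Difference = 3 − 8 = -5.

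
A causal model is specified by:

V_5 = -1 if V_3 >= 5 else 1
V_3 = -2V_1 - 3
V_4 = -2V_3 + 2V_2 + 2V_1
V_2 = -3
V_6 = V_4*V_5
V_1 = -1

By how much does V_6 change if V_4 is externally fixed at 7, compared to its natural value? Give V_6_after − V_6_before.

Under do(V_4=7), the mechanism V_4 = -2V_3 + 2V_2 + 2V_1 is discarded; V_4 is fixed at 7.
V_3 = -2V_1 - 3  [with V_1=-1]  = -1
V_5 = -1 if V_3 >= 5 else 1  [with V_3=-1]  = 1
V_6 = V_4*V_5  [with V_4=7, V_5=1]  = 7
Without intervention: V_3 = -2V_1 - 3  [with V_1=-1]  = -1; V_4 = -2V_3 + 2V_2 + 2V_1  [with V_3=-1, V_2=-3, V_1=-1]  = -6; V_5 = -1 if V_3 >= 5 else 1  [with V_3=-1]  = 1; V_6 = V_4*V_5  [with V_4=-6, V_5=1]  = -6.
Change = 7 − (-6) = 13.

13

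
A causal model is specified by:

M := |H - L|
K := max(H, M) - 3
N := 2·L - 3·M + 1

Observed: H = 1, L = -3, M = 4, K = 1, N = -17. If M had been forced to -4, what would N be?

7

do(M=-4) replaces the equation M := |H - L| with the constant M = -4.
N = 2·L - 3·M + 1  [with L=-3, M=-4]  = 7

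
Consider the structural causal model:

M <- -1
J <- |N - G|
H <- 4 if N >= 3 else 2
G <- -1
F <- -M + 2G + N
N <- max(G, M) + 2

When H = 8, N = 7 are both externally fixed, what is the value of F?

Under do(H = 8, N = 7), each intervened variable's structural equation is replaced by its fixed value.
F = -M + 2G + N  [with M=-1, G=-1, N=7]  = 6

6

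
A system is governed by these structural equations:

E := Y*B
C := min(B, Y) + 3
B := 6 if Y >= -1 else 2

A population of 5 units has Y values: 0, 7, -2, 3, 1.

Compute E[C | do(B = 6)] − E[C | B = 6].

-0.9

The intervention sets B=6 in all 5 units regardless of Y. Recomputing C per unit gives 3, 9, 1, 6, 4; average 4.6.
E[C|B=6] averages over only the 4 units with B=6 (Y = 0, 7, 3, 1): C = 3, 9, 6, 4, mean 5.5.
Difference = 4.6 − 5.5 = -0.9.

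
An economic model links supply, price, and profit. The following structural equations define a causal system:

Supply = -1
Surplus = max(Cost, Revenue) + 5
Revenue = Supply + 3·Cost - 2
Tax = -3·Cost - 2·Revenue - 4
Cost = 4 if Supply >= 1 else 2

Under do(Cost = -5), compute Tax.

47

Under do(Cost=-5), the mechanism Cost = 4 if Supply >= 1 else 2 is discarded; Cost is fixed at -5.
Revenue = Supply + 3·Cost - 2  [with Supply=-1, Cost=-5]  = -18
Tax = -3·Cost - 2·Revenue - 4  [with Cost=-5, Revenue=-18]  = 47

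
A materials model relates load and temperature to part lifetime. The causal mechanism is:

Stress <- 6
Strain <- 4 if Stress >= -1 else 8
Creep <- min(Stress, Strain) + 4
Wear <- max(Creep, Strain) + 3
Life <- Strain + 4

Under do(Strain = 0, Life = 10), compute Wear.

The joint intervention fixes Strain = 0, Life = 10, removing each variable's own equation.
Creep = min(Stress, Strain) + 4  [with Stress=6, Strain=0]  = 4
Wear = max(Creep, Strain) + 3  [with Creep=4, Strain=0]  = 7

7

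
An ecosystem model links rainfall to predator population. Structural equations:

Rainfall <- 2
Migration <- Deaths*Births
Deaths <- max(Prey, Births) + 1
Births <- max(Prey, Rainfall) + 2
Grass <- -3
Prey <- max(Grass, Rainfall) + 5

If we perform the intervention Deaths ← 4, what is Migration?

36

The intervention breaks the incoming arrows to Deaths: Deaths <- max(Prey, Births) + 1 no longer applies, and Deaths = 4.
Prey = max(Grass, Rainfall) + 5  [with Grass=-3, Rainfall=2]  = 7
Births = max(Prey, Rainfall) + 2  [with Prey=7, Rainfall=2]  = 9
Migration = Deaths*Births  [with Deaths=4, Births=9]  = 36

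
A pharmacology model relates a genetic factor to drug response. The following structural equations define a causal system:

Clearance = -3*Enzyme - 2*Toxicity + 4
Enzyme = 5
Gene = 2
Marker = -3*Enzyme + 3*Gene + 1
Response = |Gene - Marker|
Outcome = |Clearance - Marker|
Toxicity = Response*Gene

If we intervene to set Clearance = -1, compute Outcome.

7

Intervening sets Clearance = -1 and removes its equation (Clearance = -3*Enzyme - 2*Toxicity + 4).
Marker = -3*Enzyme + 3*Gene + 1  [with Enzyme=5, Gene=2]  = -8
Outcome = |Clearance - Marker|  [with Clearance=-1, Marker=-8]  = 7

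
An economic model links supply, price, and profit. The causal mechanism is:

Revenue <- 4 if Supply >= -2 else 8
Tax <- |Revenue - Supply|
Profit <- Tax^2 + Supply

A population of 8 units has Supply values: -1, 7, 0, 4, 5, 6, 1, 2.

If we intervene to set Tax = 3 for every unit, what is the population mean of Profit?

12

Every unit gets Tax=3 under the intervention. Profit values become 8, 16, 9, 13, 14, 15, 10, 11; E[Profit|do(Tax=3)] = 12.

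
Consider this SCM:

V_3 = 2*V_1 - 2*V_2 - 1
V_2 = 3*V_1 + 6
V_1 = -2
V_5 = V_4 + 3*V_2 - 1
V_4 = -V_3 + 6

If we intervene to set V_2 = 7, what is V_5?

45

do(V_2=7) replaces the equation V_2 = 3*V_1 + 6 with the constant V_2 = 7.
V_3 = 2*V_1 - 2*V_2 - 1  [with V_1=-2, V_2=7]  = -19
V_4 = -V_3 + 6  [with V_3=-19]  = 25
V_5 = V_4 + 3*V_2 - 1  [with V_4=25, V_2=7]  = 45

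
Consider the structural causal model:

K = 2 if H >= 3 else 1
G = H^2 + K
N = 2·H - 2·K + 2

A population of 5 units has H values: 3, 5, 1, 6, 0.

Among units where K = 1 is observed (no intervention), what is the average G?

1.5

Observing K=1 restricts to units where K's equation naturally yields 1: H ∈ {1, 0}. In that subpopulation G = 2, 1, mean 1.5.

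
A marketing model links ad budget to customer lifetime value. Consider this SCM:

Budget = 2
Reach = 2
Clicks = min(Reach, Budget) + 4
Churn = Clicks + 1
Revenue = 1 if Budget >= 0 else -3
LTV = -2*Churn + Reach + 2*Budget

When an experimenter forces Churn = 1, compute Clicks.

Under do(Churn=1), the mechanism Churn = Clicks + 1 is discarded; Churn is fixed at 1.
Since Clicks is not a descendant of the intervened variable, it is unaffected.
Clicks = min(Reach, Budget) + 4  [with Reach=2, Budget=2]  = 6

6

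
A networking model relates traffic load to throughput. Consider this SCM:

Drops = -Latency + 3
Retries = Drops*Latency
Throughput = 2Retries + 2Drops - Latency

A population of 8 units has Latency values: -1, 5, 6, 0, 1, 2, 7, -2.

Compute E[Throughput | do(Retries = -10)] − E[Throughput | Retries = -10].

-2.25

Under do(Retries=-10), Retries's equation is replaced by Retries=-10 for every unit. Per-unit Throughput: -11, -29, -32, -14, -17, -20, -35, -8. Mean = -20.75.
Conditioning on Retries=-10 selects the 2 unit(s) with Latency ∈ {5, -2}. Their Throughput values: -29, -8. Mean = -18.5.
Difference = -20.75 − (-18.5) = -2.25.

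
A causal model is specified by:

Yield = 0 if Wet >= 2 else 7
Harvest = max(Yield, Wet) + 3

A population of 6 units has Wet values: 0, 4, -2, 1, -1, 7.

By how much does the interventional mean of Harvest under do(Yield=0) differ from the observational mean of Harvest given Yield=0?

Every unit gets Yield=0 under the intervention. Harvest values become 3, 7, 3, 4, 3, 10; E[Harvest|do(Yield=0)] = 5.
Conditioning on Yield=0 selects the 2 unit(s) with Wet ∈ {4, 7}. Their Harvest values: 7, 10. Mean = 8.5.
Difference = 5 − 8.5 = -3.5.

-3.5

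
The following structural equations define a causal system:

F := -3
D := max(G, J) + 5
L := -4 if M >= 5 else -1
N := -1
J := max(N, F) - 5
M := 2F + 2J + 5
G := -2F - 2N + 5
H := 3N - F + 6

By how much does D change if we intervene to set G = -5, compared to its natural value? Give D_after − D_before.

Intervening sets G = -5 and removes its equation (G := -2F - 2N + 5).
J = max(N, F) - 5  [with N=-1, F=-3]  = -6
D = max(G, J) + 5  [with G=-5, J=-6]  = 0
Without intervention: J = max(N, F) - 5  [with N=-1, F=-3]  = -6; G = -2F - 2N + 5  [with F=-3, N=-1]  = 13; D = max(G, J) + 5  [with G=13, J=-6]  = 18.
Change = 0 − 18 = -18.

-18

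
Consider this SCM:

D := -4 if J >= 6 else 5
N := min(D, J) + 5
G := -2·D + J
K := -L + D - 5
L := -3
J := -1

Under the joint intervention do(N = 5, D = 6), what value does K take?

The joint intervention fixes N = 5, D = 6, removing each variable's own equation.
K = -L + D - 5  [with L=-3, D=6]  = 4

4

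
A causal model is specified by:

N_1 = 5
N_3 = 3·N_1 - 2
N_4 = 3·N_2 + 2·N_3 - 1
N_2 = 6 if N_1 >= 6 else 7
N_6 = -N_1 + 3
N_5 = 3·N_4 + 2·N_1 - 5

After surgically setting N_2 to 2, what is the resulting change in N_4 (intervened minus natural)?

-15

Under do(N_2=2), the mechanism N_2 = 6 if N_1 >= 6 else 7 is discarded; N_2 is fixed at 2.
N_3 = 3·N_1 - 2  [with N_1=5]  = 13
N_4 = 3·N_2 + 2·N_3 - 1  [with N_2=2, N_3=13]  = 31
Without intervention: N_2 = 6 if N_1 >= 6 else 7  [with N_1=5]  = 7; N_3 = 3·N_1 - 2  [with N_1=5]  = 13; N_4 = 3·N_2 + 2·N_3 - 1  [with N_2=7, N_3=13]  = 46.
Change = 31 − 46 = -15.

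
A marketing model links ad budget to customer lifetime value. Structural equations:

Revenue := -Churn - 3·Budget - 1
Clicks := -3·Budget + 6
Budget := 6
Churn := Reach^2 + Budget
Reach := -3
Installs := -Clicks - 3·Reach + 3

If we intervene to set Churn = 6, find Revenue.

The intervention breaks the incoming arrows to Churn: Churn := Reach^2 + Budget no longer applies, and Churn = 6.
Revenue = -Churn - 3·Budget - 1  [with Churn=6, Budget=6]  = -25

-25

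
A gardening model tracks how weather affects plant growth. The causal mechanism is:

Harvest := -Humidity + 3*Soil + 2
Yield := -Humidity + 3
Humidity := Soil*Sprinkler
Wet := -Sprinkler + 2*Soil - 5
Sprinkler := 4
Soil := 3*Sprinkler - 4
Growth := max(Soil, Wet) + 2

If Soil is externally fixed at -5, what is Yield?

Under do(Soil=-5), the mechanism Soil := 3*Sprinkler - 4 is discarded; Soil is fixed at -5.
Humidity = Soil*Sprinkler  [with Soil=-5, Sprinkler=4]  = -20
Yield = -Humidity + 3  [with Humidity=-20]  = 23

23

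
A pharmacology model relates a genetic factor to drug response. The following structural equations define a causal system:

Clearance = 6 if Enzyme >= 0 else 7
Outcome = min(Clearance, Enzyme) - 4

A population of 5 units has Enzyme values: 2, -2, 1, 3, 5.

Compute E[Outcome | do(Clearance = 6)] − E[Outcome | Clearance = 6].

The intervention sets Clearance=6 in all 5 units regardless of Enzyme. Recomputing Outcome per unit gives -2, -6, -3, -1, 1; average -2.2.
E[Outcome|Clearance=6] averages over only the 4 units with Clearance=6 (Enzyme = 2, 1, 3, 5): Outcome = -2, -3, -1, 1, mean -1.25.
Difference = -2.2 − (-1.25) = -0.95.

-0.95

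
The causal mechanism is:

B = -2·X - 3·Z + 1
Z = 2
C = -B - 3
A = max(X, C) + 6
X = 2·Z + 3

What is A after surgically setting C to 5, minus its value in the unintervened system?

Intervening sets C = 5 and removes its equation (C = -B - 3).
X = 2·Z + 3  [with Z=2]  = 7
A = max(X, C) + 6  [with X=7, C=5]  = 13
Without intervention: X = 2·Z + 3  [with Z=2]  = 7; B = -2·X - 3·Z + 1  [with X=7, Z=2]  = -19; C = -B - 3  [with B=-19]  = 16; A = max(X, C) + 6  [with X=7, C=16]  = 22.
Change = 13 − 22 = -9.

-9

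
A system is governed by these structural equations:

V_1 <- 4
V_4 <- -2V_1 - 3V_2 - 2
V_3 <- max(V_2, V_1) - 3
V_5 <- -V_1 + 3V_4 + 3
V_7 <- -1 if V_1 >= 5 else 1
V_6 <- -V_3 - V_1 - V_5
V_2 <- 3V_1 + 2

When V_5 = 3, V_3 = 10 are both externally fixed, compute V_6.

-17

The joint intervention fixes V_5 = 3, V_3 = 10, removing each variable's own equation.
V_6 = -V_3 - V_1 - V_5  [with V_3=10, V_1=4, V_5=3]  = -17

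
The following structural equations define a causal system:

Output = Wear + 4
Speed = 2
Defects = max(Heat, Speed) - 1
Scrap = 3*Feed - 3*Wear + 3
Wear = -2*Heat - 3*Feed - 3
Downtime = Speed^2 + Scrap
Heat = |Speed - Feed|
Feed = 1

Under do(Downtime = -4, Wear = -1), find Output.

Under do(Downtime = -4, Wear = -1), each intervened variable's structural equation is replaced by its fixed value.
Output = Wear + 4  [with Wear=-1]  = 3

3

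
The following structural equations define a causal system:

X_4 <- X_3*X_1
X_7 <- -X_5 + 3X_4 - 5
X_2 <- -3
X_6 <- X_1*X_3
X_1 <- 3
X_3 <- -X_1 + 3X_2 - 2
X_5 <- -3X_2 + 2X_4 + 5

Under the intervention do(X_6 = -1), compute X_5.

-70

do(X_6=-1) replaces the equation X_6 <- X_1*X_3 with the constant X_6 = -1.
Since X_5 is not a descendant of the intervened variable, it is unaffected.
X_3 = -X_1 + 3X_2 - 2  [with X_1=3, X_2=-3]  = -14
X_4 = X_3*X_1  [with X_3=-14, X_1=3]  = -42
X_5 = -3X_2 + 2X_4 + 5  [with X_2=-3, X_4=-42]  = -70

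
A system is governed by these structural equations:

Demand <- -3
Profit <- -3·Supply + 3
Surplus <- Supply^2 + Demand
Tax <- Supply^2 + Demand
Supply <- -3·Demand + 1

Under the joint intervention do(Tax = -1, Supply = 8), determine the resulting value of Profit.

The joint intervention fixes Tax = -1, Supply = 8, removing each variable's own equation.
Profit = -3·Supply + 3  [with Supply=8]  = -21

-21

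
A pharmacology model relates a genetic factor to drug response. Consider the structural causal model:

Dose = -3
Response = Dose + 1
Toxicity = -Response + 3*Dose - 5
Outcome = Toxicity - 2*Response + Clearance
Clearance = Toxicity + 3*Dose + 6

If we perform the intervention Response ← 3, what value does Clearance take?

Under do(Response=3), the mechanism Response = Dose + 1 is discarded; Response is fixed at 3.
Toxicity = -Response + 3*Dose - 5  [with Response=3, Dose=-3]  = -17
Clearance = Toxicity + 3*Dose + 6  [with Toxicity=-17, Dose=-3]  = -20

-20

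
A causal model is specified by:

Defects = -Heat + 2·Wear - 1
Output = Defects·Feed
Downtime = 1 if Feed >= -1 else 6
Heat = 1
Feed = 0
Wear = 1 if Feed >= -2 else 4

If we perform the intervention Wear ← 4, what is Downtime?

1

The intervention breaks the incoming arrows to Wear: Wear = 1 if Feed >= -2 else 4 no longer applies, and Wear = 4.
No directed path runs from Wear to Downtime, so Downtime keeps its natural value.
Downtime = 1 if Feed >= -1 else 6  [with Feed=0]  = 1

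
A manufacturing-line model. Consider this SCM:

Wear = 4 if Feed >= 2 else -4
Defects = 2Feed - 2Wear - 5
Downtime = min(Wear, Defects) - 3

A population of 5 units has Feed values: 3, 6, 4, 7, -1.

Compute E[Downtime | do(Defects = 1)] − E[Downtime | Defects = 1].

do(Defects=1) breaks Defects's dependence on Feed. With Defects=1 fixed, Downtime across the units is -2, -2, -2, -2, -7, mean -3.
Conditioning on Defects=1 selects the 2 unit(s) with Feed ∈ {7, -1}. Their Downtime values: -2, -7. Mean = -4.5.
Difference = -3 − (-4.5) = 1.5.

1.5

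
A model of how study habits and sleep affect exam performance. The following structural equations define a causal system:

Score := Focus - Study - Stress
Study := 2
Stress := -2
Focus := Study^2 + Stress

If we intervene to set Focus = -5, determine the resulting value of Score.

-5

The intervention breaks the incoming arrows to Focus: Focus := Study^2 + Stress no longer applies, and Focus = -5.
Score = Focus - Study - Stress  [with Focus=-5, Study=2, Stress=-2]  = -5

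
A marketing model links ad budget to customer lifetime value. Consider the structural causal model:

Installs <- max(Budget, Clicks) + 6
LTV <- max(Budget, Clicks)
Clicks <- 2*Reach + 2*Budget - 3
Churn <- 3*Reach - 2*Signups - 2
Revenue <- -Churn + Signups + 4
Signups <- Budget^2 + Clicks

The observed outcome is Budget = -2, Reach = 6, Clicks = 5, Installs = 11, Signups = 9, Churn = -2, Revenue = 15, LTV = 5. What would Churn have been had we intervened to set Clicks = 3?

2

The intervention breaks the incoming arrows to Clicks: Clicks <- 2*Reach + 2*Budget - 3 no longer applies, and Clicks = 3.
Signups = Budget^2 + Clicks  [with Budget=-2, Clicks=3]  = 7
Churn = 3*Reach - 2*Signups - 2  [with Reach=6, Signups=7]  = 2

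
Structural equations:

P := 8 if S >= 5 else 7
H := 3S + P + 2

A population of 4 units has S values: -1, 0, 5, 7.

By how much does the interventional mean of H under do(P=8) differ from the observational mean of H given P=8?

-9.75

do(P=8) breaks P's dependence on S. With P=8 fixed, H across the units is 7, 10, 25, 31, mean 18.25.
Conditioning on P=8 selects the 2 unit(s) with S ∈ {5, 7}. Their H values: 25, 31. Mean = 28.
Difference = 18.25 − 28 = -9.75.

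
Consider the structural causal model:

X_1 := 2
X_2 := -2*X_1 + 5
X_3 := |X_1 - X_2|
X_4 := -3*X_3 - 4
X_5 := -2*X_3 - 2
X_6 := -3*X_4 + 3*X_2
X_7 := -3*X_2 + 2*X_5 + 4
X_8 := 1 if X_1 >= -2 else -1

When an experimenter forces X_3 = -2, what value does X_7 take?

5

The intervention breaks the incoming arrows to X_3: X_3 := |X_1 - X_2| no longer applies, and X_3 = -2.
X_2 = -2*X_1 + 5  [with X_1=2]  = 1
X_5 = -2*X_3 - 2  [with X_3=-2]  = 2
X_7 = -3*X_2 + 2*X_5 + 4  [with X_2=1, X_5=2]  = 5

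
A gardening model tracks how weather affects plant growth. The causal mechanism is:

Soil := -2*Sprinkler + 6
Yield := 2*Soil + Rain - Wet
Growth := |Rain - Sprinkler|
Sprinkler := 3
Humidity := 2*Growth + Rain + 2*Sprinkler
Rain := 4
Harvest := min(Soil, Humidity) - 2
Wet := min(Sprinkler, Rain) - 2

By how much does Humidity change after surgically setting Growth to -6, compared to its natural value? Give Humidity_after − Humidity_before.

The intervention breaks the incoming arrows to Growth: Growth := |Rain - Sprinkler| no longer applies, and Growth = -6.
Humidity = 2*Growth + Rain + 2*Sprinkler  [with Growth=-6, Rain=4, Sprinkler=3]  = -2
Without intervention: Growth = |Rain - Sprinkler|  [with Rain=4, Sprinkler=3]  = 1; Humidity = 2*Growth + Rain + 2*Sprinkler  [with Growth=1, Rain=4, Sprinkler=3]  = 12.
Change = -2 − 12 = -14.

-14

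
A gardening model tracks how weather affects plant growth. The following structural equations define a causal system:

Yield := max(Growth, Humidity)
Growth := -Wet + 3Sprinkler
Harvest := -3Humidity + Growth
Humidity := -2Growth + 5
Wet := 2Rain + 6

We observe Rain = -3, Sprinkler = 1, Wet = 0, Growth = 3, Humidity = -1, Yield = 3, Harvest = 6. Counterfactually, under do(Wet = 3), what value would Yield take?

5

The intervention breaks the incoming arrows to Wet: Wet := 2Rain + 6 no longer applies, and Wet = 3.
Growth = -Wet + 3Sprinkler  [with Wet=3, Sprinkler=1]  = 0
Humidity = -2Growth + 5  [with Growth=0]  = 5
Yield = max(Growth, Humidity)  [with Growth=0, Humidity=5]  = 5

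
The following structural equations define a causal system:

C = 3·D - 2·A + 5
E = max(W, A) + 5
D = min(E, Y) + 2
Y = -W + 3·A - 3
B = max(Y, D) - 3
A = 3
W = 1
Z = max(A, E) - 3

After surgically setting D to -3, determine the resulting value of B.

The intervention breaks the incoming arrows to D: D = min(E, Y) + 2 no longer applies, and D = -3.
Y = -W + 3·A - 3  [with W=1, A=3]  = 5
B = max(Y, D) - 3  [with Y=5, D=-3]  = 2

2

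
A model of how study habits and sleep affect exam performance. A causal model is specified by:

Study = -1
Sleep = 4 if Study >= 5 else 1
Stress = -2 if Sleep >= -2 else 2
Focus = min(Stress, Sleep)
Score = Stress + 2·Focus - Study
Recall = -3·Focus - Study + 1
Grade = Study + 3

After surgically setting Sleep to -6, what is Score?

-9

do(Sleep=-6) replaces the equation Sleep = 4 if Study >= 5 else 1 with the constant Sleep = -6.
Stress = -2 if Sleep >= -2 else 2  [with Sleep=-6]  = 2
Focus = min(Stress, Sleep)  [with Stress=2, Sleep=-6]  = -6
Score = Stress + 2·Focus - Study  [with Stress=2, Focus=-6, Study=-1]  = -9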